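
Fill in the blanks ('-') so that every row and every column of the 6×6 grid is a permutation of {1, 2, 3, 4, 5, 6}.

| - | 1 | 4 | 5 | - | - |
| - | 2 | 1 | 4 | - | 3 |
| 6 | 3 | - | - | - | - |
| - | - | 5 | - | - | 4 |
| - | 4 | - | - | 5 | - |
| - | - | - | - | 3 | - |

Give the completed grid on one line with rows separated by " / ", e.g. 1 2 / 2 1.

3 1 4 5 2 6 / 5 2 1 4 6 3 / 6 3 2 1 4 5 / 2 6 5 3 1 4 / 1 4 3 6 5 2 / 4 5 6 2 3 1

(r2,c1) = 5
(r2,c5) = 6
(r3,c3) = 2
(r3,c4) = 1
(r3,c5) = 4
(r3,c6) = 5
(r4,c2) = 6
(r6,c2) = 5
(r6,c3) = 6
(r6,c4) = 2
(r6,c6) = 1
(r1,c5) = 2
(r1,c6) = 6
(r4,c4) = 3
(r4,c5) = 1
(r5,c3) = 3
(r5,c4) = 6
(r5,c6) = 2
(r6,c1) = 4
(r1,c1) = 3
(r4,c1) = 2
(r5,c1) = 1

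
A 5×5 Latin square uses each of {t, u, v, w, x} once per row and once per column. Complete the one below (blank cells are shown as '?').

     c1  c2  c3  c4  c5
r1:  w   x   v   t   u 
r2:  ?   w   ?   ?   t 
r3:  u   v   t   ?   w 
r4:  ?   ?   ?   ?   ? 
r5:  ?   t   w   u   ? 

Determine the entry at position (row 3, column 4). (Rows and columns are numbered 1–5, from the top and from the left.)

(r3,c4) = x

x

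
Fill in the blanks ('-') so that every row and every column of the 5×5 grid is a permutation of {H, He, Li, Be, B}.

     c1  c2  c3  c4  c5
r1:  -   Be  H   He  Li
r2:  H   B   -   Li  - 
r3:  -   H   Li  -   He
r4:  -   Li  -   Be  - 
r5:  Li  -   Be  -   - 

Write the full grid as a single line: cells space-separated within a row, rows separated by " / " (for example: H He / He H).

B Be H He Li / H B He Li Be / Be H Li B He / He Li B Be H / Li He Be H B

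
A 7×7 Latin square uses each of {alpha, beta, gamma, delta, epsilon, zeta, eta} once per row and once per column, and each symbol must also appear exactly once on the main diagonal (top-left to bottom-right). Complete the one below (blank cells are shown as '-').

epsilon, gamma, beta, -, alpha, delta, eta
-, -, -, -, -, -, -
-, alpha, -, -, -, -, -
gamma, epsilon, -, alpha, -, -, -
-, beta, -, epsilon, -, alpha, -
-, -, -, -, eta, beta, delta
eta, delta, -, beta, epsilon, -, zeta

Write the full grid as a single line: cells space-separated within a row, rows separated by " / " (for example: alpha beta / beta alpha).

At row 1, column 4: row 1 has {alpha,beta,gamma,delta,epsilon,eta}; column 4 has {alpha,beta,epsilon}; that leaves zeta.
At row 2, column 2: row 2 is empty so far; column 2 has {alpha,beta,gamma,delta,epsilon}; the diagonal has {alpha,beta,epsilon,zeta}; that leaves eta.
At row 4, column 7: row 4 has {alpha,gamma,epsilon}; column 7 has {delta,zeta,eta}; that leaves beta.
At row 5, column 7: row 5 has {alpha,beta,epsilon}; column 7 has {beta,delta,zeta,eta}; that leaves gamma.
At row 6, column 2: row 6 has {beta,delta,eta}; column 2 has {alpha,beta,gamma,delta,epsilon,eta}; that leaves zeta.
At row 6, column 4: row 6 has {beta,delta,zeta,eta}; column 4 has {alpha,beta,epsilon,zeta}; that leaves gamma.
At row 7, column 6: row 7 has {beta,delta,epsilon,zeta,eta}; column 6 has {alpha,beta,delta}; that leaves gamma.
At row 2, column 4: row 2 has {eta}; column 4 has {alpha,beta,gamma,epsilon,zeta}; that leaves delta.
At row 3, column 4: row 3 has {alpha}; column 4 has {alpha,beta,gamma,delta,epsilon,zeta}; that leaves eta.
At row 3, column 7: row 3 has {alpha,eta}; column 7 has {beta,gamma,delta,zeta,eta}; that leaves epsilon.
At row 5, column 5: row 5 has {alpha,beta,gamma,epsilon}; column 5 has {alpha,epsilon,eta}; the diagonal has {alpha,beta,epsilon,zeta,eta}; that leaves delta.
At row 6, column 1: row 6 has {beta,gamma,delta,zeta,eta}; column 1 has {gamma,epsilon,eta}; that leaves alpha.
At row 6, column 3: row 6 has {alpha,beta,gamma,delta,zeta,eta}; column 3 has {beta}; that leaves epsilon.
At row 7, column 3: row 7 has {beta,gamma,delta,epsilon,zeta,eta}; column 3 has {beta,epsilon}; that leaves alpha.
At row 2, column 7: row 2 has {delta,eta}; column 7 has {beta,gamma,delta,epsilon,zeta,eta}; that leaves alpha.
At row 3, column 3: row 3 has {alpha,epsilon,eta}; column 3 has {alpha,beta,epsilon}; the diagonal has {alpha,beta,delta,epsilon,zeta,eta}; that leaves gamma.
At row 3, column 6: row 3 has {alpha,gamma,epsilon,eta}; column 6 has {alpha,beta,gamma,delta}; that leaves zeta.
At row 4, column 5: row 4 has {alpha,beta,gamma,epsilon}; column 5 has {alpha,delta,epsilon,eta}; that leaves zeta.
At row 4, column 6: row 4 has {alpha,beta,gamma,epsilon,zeta}; column 6 has {alpha,beta,gamma,delta,zeta}; that leaves eta.
At row 5, column 1: row 5 has {alpha,beta,gamma,delta,epsilon}; column 1 has {alpha,gamma,epsilon,eta}; that leaves zeta.
At row 5, column 3: row 5 has {alpha,beta,gamma,delta,epsilon,zeta}; column 3 has {alpha,beta,gamma,epsilon}; that leaves eta.
At row 2, column 1: row 2 has {alpha,delta,eta}; column 1 has {alpha,gamma,epsilon,zeta,eta}; that leaves beta.
At row 2, column 3: row 2 has {alpha,beta,delta,eta}; column 3 has {alpha,beta,gamma,epsilon,eta}; that leaves zeta.
At row 2, column 5: row 2 has {alpha,beta,delta,zeta,eta}; column 5 has {alpha,delta,epsilon,zeta,eta}; that leaves gamma.
At row 2, column 6: row 2 has {alpha,beta,gamma,delta,zeta,eta}; column 6 has {alpha,beta,gamma,delta,zeta,eta}; that leaves epsilon.
At row 3, column 1: row 3 has {alpha,gamma,epsilon,zeta,eta}; column 1 has {alpha,beta,gamma,epsilon,zeta,eta}; that leaves delta.
At row 3, column 5: row 3 has {alpha,gamma,delta,epsilon,zeta,eta}; column 5 has {alpha,gamma,delta,epsilon,zeta,eta}; that leaves beta.
At row 4, column 3: row 4 has {alpha,beta,gamma,epsilon,zeta,eta}; column 3 has {alpha,beta,gamma,epsilon,zeta,eta}; that leaves delta.

epsilon gamma beta zeta alpha delta eta / beta eta zeta delta gamma epsilon alpha / delta alpha gamma eta beta zeta epsilon / gamma epsilon delta alpha zeta eta beta / zeta beta eta epsilon delta alpha gamma / alpha zeta epsilon gamma eta beta delta / eta delta alpha beta epsilon gamma zeta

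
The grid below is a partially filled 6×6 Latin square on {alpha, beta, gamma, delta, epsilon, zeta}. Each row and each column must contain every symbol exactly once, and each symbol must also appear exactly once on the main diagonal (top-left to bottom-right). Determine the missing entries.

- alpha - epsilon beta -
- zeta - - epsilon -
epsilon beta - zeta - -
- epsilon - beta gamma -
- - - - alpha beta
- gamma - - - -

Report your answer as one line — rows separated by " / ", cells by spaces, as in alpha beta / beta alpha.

delta alpha zeta epsilon beta gamma / gamma zeta beta alpha epsilon delta / epsilon beta gamma zeta delta alpha / alpha epsilon delta beta gamma zeta / zeta delta epsilon gamma alpha beta / beta gamma alpha delta zeta epsilon

At row 3, column 5: row 3 has {beta,epsilon,zeta}; column 5 has {alpha,beta,gamma,epsilon}; that leaves delta.
At row 5, column 2: row 5 has {alpha,beta}; column 2 has {alpha,beta,gamma,epsilon,zeta}; that leaves delta.
At row 5, column 4: row 5 has {alpha,beta,delta}; column 4 has {beta,epsilon,zeta}; that leaves gamma.
At row 6, column 5: row 6 has {gamma}; column 5 has {alpha,beta,gamma,delta,epsilon}; that leaves zeta.
At row 3, column 3: row 3 has {beta,delta,epsilon,zeta}; column 3 is empty so far; the diagonal has {alpha,beta,zeta}; that leaves gamma.
At row 3, column 6: row 3 has {beta,gamma,delta,epsilon,zeta}; column 6 has {beta}; that leaves alpha.
At row 5, column 1: row 5 has {alpha,beta,gamma,delta}; column 1 has {epsilon}; that leaves zeta.
At row 5, column 3: row 5 has {alpha,beta,gamma,delta,zeta}; column 3 has {gamma}; that leaves epsilon.
At row 1, column 1: row 1 has {alpha,beta,epsilon}; column 1 has {epsilon,zeta}; the diagonal has {alpha,beta,gamma,zeta}; that leaves delta.
At row 1, column 3: row 1 has {alpha,beta,delta,epsilon}; column 3 has {gamma,epsilon}; that leaves zeta.
At row 1, column 6: row 1 has {alpha,beta,delta,epsilon,zeta}; column 6 has {alpha,beta}; that leaves gamma.
At row 2, column 6: row 2 has {epsilon,zeta}; column 6 has {alpha,beta,gamma}; that leaves delta.
At row 4, column 1: row 4 has {beta,gamma,epsilon}; column 1 has {delta,epsilon,zeta}; that leaves alpha.
At row 4, column 3: row 4 has {alpha,beta,gamma,epsilon}; column 3 has {gamma,epsilon,zeta}; that leaves delta.
At row 4, column 6: row 4 has {alpha,beta,gamma,delta,epsilon}; column 6 has {alpha,beta,gamma,delta}; that leaves zeta.
At row 6, column 1: row 6 has {gamma,zeta}; column 1 has {alpha,delta,epsilon,zeta}; that leaves beta.
At row 6, column 3: row 6 has {beta,gamma,zeta}; column 3 has {gamma,delta,epsilon,zeta}; that leaves alpha.
At row 6, column 4: row 6 has {alpha,beta,gamma,zeta}; column 4 has {beta,gamma,epsilon,zeta}; that leaves delta.
At row 6, column 6: row 6 has {alpha,beta,gamma,delta,zeta}; column 6 has {alpha,beta,gamma,delta,zeta}; the diagonal has {alpha,beta,gamma,delta,zeta}; that leaves epsilon.
At row 2, column 1: row 2 has {delta,epsilon,zeta}; column 1 has {alpha,beta,delta,epsilon,zeta}; that leaves gamma.
At row 2, column 3: row 2 has {gamma,delta,epsilon,zeta}; column 3 has {alpha,gamma,delta,epsilon,zeta}; that leaves beta.
At row 2, column 4: row 2 has {beta,gamma,delta,epsilon,zeta}; column 4 has {beta,gamma,delta,epsilon,zeta}; that leaves alpha.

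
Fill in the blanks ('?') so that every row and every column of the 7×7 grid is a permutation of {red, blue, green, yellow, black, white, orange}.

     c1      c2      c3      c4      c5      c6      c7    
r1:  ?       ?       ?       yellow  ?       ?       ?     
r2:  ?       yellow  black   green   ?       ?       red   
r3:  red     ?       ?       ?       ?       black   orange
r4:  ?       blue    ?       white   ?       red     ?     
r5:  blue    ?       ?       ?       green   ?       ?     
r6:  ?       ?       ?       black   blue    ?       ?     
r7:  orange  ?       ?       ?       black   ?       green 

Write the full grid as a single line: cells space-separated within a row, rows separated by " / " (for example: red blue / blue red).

black orange white yellow red green blue / white yellow black green orange blue red / red green yellow blue white black orange / green blue orange white yellow red black / blue black red orange green white yellow / yellow red green black blue orange white / orange white blue red black yellow green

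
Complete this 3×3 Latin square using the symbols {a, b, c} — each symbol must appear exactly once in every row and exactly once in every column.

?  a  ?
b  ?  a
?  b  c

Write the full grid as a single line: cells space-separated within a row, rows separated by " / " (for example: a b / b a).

c a b / b c a / a b c

(r1,c1) = c
(r1,c3) = b
(r2,c2) = c
(r3,c1) = a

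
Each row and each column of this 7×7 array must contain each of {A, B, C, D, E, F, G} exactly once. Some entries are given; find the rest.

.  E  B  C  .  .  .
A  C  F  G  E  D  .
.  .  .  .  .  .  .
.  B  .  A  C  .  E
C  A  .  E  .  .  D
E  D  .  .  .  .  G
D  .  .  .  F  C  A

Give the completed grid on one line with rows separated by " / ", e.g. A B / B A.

(r1,c7) = F
(r2,c7) = B
(r3,c7) = C
(r5,c3) = G
(r5,c5) = B
(r5,c6) = F
(r6,c5) = A
(r6,c6) = B
(r7,c2) = G
(r7,c3) = E
(r7,c4) = B
(r1,c1) = G
(r1,c5) = D
(r1,c6) = A
(r3,c2) = F
(r3,c4) = D
(r3,c5) = G
(r3,c6) = E
(r4,c1) = F
(r4,c3) = D
(r4,c6) = G
(r6,c3) = C
(r6,c4) = F
(r3,c1) = B
(r3,c3) = A

G E B C D A F / A C F G E D B / B F A D G E C / F B D A C G E / C A G E B F D / E D C F A B G / D G E B F C A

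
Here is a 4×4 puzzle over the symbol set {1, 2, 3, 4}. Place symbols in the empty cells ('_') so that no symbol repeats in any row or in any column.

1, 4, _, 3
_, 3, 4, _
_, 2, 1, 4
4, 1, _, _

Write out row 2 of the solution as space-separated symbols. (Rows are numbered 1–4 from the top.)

2 3 4 1

(r1,c3): row 1 has {1,3,4}; column 3 has {1,4}, so it must be 2.
(r2,c1): row 2 has {3,4}; column 1 has {1,4}, so it must be 2.
(r2,c4): row 2 has {2,3,4}; column 4 has {3,4}, so it must be 1.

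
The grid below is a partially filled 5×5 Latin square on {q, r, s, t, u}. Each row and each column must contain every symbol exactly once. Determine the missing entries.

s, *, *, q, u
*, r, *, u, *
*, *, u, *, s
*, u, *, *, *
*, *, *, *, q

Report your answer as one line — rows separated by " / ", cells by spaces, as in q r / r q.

Cell (r1,c2): row 1 has {q,s,u}; column 2 has {r,u} → t.
Cell (r1,c3): row 1 has {q,s,t,u}; column 3 has {u} → r.
Cell (r2,c5): row 2 has {r,u}; column 5 has {q,s,u} → t.
Cell (r3,c2): row 3 has {s,u}; column 2 has {r,t,u} → q.
Cell (r4,c5): row 4 has {u}; column 5 has {q,s,t,u} → r.
Cell (r5,c2): row 5 has {q}; column 2 has {q,r,t,u} → s.
Cell (r5,c3): row 5 has {q,s}; column 3 has {r,u} → t.
Cell (r5,c4): row 5 has {q,s,t}; column 4 has {q,u} → r.
Cell (r2,c1): row 2 has {r,t,u}; column 1 has {s} → q.
Cell (r2,c3): row 2 has {q,r,t,u}; column 3 has {r,t,u} → s.
Cell (r3,c4): row 3 has {q,s,u}; column 4 has {q,r,u} → t.
Cell (r4,c1): row 4 has {r,u}; column 1 has {q,s} → t.
Cell (r4,c3): row 4 has {r,t,u}; column 3 has {r,s,t,u} → q.
Cell (r4,c4): row 4 has {q,r,t,u}; column 4 has {q,r,t,u} → s.
Cell (r5,c1): row 5 has {q,r,s,t}; column 1 has {q,s,t} → u.
Cell (r3,c1): row 3 has {q,s,t,u}; column 1 has {q,s,t,u} → r.

s t r q u / q r s u t / r q u t s / t u q s r / u s t r q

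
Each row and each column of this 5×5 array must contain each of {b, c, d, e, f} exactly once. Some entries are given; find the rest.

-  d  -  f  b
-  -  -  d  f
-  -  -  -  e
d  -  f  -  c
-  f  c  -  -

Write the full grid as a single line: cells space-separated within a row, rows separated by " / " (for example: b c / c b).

c d e f b / e c b d f / f b d c e / d e f b c / b f c e d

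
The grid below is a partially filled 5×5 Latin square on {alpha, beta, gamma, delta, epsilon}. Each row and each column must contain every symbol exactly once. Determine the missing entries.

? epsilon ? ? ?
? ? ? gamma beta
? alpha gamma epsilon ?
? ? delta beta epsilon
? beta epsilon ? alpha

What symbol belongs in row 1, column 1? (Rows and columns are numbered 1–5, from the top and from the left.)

delta

Cell (r2,c2): row 2 has {beta,gamma}; column 2 has {alpha,beta,epsilon} → delta.
Cell (r2,c3): row 2 has {beta,gamma,delta}; column 3 has {gamma,delta,epsilon} → alpha.
Cell (r3,c5): row 3 has {alpha,gamma,epsilon}; column 5 has {alpha,beta,epsilon} → delta.
Cell (r4,c2): row 4 has {beta,delta,epsilon}; column 2 has {alpha,beta,delta,epsilon} → gamma.
Cell (r5,c4): row 5 has {alpha,beta,epsilon}; column 4 has {beta,gamma,epsilon} → delta.
Cell (r1,c3): row 1 has {epsilon}; column 3 has {alpha,gamma,delta,epsilon} → beta.
Cell (r1,c4): row 1 has {beta,epsilon}; column 4 has {beta,gamma,delta,epsilon} → alpha.
Cell (r1,c5): row 1 has {alpha,beta,epsilon}; column 5 has {alpha,beta,delta,epsilon} → gamma.
Cell (r2,c1): row 2 has {alpha,beta,gamma,delta}; column 1 is empty so far → epsilon.
Cell (r3,c1): row 3 has {alpha,gamma,delta,epsilon}; column 1 has {epsilon} → beta.
Cell (r4,c1): row 4 has {beta,gamma,delta,epsilon}; column 1 has {beta,epsilon} → alpha.
Cell (r5,c1): row 5 has {alpha,beta,delta,epsilon}; column 1 has {alpha,beta,epsilon} → gamma.
Cell (r1,c1): row 1 has {alpha,beta,gamma,epsilon}; column 1 has {alpha,beta,gamma,epsilon} → delta.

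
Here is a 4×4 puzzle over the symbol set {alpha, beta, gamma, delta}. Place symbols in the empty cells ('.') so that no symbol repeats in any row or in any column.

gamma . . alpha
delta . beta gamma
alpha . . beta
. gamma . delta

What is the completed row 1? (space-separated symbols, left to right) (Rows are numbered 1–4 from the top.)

gamma beta delta alpha

(r1,c3) = delta
(r2,c2) = alpha
(r3,c2) = delta
(r3,c3) = gamma
(r4,c1) = beta
(r4,c3) = alpha
(r1,c2) = beta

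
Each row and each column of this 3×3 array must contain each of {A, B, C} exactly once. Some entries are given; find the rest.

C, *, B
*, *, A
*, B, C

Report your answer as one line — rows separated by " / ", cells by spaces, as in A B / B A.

C A B / B C A / A B C

(r1,c2) = A
(r2,c1) = B
(r2,c2) = C
(r3,c1) = A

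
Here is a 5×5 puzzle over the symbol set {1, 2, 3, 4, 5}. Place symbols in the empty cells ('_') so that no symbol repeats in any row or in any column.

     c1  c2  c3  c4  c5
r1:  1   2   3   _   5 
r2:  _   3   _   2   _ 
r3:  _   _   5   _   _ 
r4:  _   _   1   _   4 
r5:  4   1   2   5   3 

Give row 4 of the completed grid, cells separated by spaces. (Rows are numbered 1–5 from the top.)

2 5 1 3 4

(r1,c4) = 4
(r2,c1) = 5
(r2,c3) = 4
(r2,c5) = 1
(r3,c2) = 4
(r3,c5) = 2
(r4,c2) = 5
(r4,c4) = 3
(r3,c1) = 3
(r3,c4) = 1
(r4,c1) = 2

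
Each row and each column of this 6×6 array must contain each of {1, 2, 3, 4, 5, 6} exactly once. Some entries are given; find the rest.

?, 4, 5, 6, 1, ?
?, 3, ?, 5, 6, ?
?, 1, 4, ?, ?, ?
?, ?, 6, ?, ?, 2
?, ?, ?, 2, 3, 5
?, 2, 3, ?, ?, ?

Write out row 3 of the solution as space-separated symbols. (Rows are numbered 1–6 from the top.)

5 1 4 3 2 6

(r1,c6) = 3
(r3,c4) = 3
(r3,c6) = 6
(r4,c2) = 5
(r4,c5) = 4
(r5,c2) = 6
(r5,c3) = 1
(r6,c5) = 5
(r1,c1) = 2
(r2,c3) = 2
(r3,c1) = 5
(r3,c5) = 2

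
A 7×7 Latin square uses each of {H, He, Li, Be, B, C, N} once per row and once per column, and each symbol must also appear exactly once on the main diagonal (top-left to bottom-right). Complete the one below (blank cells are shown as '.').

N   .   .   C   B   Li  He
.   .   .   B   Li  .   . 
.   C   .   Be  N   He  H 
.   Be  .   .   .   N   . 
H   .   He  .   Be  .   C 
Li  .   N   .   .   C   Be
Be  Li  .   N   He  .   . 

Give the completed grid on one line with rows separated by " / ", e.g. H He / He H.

N H Be C B Li He / C He H B Li Be N / B C Li Be N He H / He Be B H C N Li / H N He Li Be B C / Li B N He H C Be / Be Li C N He H B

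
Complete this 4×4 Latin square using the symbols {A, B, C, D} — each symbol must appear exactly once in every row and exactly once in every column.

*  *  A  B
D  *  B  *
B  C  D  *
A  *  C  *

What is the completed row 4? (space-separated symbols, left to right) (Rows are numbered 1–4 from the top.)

A B C D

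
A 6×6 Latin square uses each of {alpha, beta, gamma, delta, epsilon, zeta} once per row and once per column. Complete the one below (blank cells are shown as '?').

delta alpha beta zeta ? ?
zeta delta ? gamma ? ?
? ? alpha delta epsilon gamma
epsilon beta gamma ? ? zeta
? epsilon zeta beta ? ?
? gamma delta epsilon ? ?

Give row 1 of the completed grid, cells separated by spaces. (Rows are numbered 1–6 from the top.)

delta alpha beta zeta gamma epsilon

At row 1, column 5: row 1 has {alpha,beta,delta,zeta}; column 5 has {epsilon}; that leaves gamma.
At row 1, column 6: row 1 has {alpha,beta,gamma,delta,zeta}; column 6 has {gamma,zeta}; that leaves epsilon.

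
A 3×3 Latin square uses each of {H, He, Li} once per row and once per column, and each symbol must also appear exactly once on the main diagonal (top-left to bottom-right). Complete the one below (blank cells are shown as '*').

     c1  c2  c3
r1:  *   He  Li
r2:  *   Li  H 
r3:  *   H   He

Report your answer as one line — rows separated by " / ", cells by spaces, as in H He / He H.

H He Li / He Li H / Li H He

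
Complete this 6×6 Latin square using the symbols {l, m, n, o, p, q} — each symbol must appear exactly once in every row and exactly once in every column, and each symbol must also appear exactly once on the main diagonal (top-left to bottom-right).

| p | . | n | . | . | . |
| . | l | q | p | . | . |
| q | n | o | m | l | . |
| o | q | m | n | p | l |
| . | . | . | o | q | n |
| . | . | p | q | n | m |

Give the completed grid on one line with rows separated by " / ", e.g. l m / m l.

p m n l o q / n l q p m o / q n o m l p / o q m n p l / m p l o q n / l o p q n m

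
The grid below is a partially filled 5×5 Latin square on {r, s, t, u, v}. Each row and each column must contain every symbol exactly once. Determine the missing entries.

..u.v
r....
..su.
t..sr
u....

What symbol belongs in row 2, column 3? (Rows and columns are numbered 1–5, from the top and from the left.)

t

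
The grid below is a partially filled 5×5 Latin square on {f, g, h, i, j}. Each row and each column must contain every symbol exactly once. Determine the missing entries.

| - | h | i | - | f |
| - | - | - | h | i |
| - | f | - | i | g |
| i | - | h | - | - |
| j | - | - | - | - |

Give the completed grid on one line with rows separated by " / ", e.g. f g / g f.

g h i j f / f j g h i / h f j i g / i g h f j / j i f g h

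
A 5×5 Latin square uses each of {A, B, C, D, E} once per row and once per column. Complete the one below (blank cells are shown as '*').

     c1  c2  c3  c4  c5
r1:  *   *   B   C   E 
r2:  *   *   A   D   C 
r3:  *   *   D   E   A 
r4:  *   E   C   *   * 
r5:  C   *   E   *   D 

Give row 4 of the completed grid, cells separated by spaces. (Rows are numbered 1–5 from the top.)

Cell (r2,c2): row 2 has {A,C,D}; column 2 has {E} → B.
Cell (r3,c1): row 3 has {A,D,E}; column 1 has {C} → B.
Cell (r3,c2): row 3 has {A,B,D,E}; column 2 has {B,E} → C.
Cell (r4,c5): row 4 has {C,E}; column 5 has {A,C,D,E} → B.
Cell (r5,c2): row 5 has {C,D,E}; column 2 has {B,C,E} → A.
Cell (r5,c4): row 5 has {A,C,D,E}; column 4 has {C,D,E} → B.
Cell (r1,c2): row 1 has {B,C,E}; column 2 has {A,B,C,E} → D.
Cell (r2,c1): row 2 has {A,B,C,D}; column 1 has {B,C} → E.
Cell (r4,c4): row 4 has {B,C,E}; column 4 has {B,C,D,E} → A.
Cell (r1,c1): row 1 has {B,C,D,E}; column 1 has {B,C,E} → A.
Cell (r4,c1): row 4 has {A,B,C,E}; column 1 has {A,B,C,E} → D.

D E C A B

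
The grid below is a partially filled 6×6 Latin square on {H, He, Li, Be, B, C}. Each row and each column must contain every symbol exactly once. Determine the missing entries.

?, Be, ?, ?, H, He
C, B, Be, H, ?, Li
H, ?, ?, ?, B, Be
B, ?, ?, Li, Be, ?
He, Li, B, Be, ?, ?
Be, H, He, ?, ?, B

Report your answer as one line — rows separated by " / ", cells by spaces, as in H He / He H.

Li Be C B H He / C B Be H He Li / H C Li He B Be / B He H Li Be C / He Li B Be C H / Be H He C Li B

(r1,c1): row 1 has {H,He,Be}; column 1 has {H,He,Be,B,C}, so it must be Li.
(r1,c3): row 1 has {H,He,Li,Be}; column 3 has {He,Be,B}, so it must be C.
(r1,c4): row 1 has {H,He,Li,Be,C}; column 4 has {H,Li,Be}, so it must be B.
(r2,c5): row 2 has {H,Li,Be,B,C}; column 5 has {H,Be,B}, so it must be He.
(r3,c3): row 3 has {H,Be,B}; column 3 has {He,Be,B,C}, so it must be Li.
(r4,c3): row 4 has {Li,Be,B}; column 3 has {He,Li,Be,B,C}, so it must be H.
(r4,c6): row 4 has {H,Li,Be,B}; column 6 has {He,Li,Be,B}, so it must be C.
(r5,c5): row 5 has {He,Li,Be,B}; column 5 has {H,He,Be,B}, so it must be C.
(r5,c6): row 5 has {He,Li,Be,B,C}; column 6 has {He,Li,Be,B,C}, so it must be H.
(r6,c4): row 6 has {H,He,Be,B}; column 4 has {H,Li,Be,B}, so it must be C.
(r6,c5): row 6 has {H,He,Be,B,C}; column 5 has {H,He,Be,B,C}, so it must be Li.
(r3,c4): row 3 has {H,Li,Be,B}; column 4 has {H,Li,Be,B,C}, so it must be He.
(r4,c2): row 4 has {H,Li,Be,B,C}; column 2 has {H,Li,Be,B}, so it must be He.
(r3,c2): row 3 has {H,He,Li,Be,B}; column 2 has {H,He,Li,Be,B}, so it must be C.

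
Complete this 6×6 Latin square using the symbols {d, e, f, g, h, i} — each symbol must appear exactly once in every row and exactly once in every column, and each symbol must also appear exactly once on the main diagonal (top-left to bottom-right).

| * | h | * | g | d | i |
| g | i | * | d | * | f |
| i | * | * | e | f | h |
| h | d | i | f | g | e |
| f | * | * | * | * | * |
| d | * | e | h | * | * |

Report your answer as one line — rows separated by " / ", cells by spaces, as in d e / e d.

e h f g d i / g i h d e f / i g d e f h / h d i f g e / f e g i h d / d f e h i g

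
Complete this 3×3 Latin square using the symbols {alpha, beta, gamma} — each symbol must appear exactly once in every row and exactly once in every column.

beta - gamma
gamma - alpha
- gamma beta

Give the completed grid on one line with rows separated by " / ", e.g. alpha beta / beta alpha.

row 1 has {beta,gamma}; column 2 has {gamma} — only alpha is left for (r1,c2).
row 2 has {alpha,gamma}; column 2 has {alpha,gamma} — only beta is left for (r2,c2).
row 3 has {beta,gamma}; column 1 has {beta,gamma} — only alpha is left for (r3,c1).

beta alpha gamma / gamma beta alpha / alpha gamma beta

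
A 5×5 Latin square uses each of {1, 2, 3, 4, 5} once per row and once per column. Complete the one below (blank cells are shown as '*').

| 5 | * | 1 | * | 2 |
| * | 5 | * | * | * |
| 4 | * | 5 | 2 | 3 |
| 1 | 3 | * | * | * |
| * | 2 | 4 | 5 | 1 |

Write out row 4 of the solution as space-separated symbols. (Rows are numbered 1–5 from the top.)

(r1,c2) = 4
(r1,c4) = 3
(r2,c5) = 4
(r3,c2) = 1
(r4,c3) = 2
(r4,c4) = 4
(r4,c5) = 5

1 3 2 4 5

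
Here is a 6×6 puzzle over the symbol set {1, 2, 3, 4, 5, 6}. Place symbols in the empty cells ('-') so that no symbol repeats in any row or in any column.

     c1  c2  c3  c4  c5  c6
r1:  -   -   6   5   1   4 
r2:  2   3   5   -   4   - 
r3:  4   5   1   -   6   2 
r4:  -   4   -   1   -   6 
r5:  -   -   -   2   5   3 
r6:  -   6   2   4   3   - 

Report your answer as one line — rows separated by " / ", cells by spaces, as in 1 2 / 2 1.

3 2 6 5 1 4 / 2 3 5 6 4 1 / 4 5 1 3 6 2 / 5 4 3 1 2 6 / 6 1 4 2 5 3 / 1 6 2 4 3 5

(r1,c1) = 3
(r1,c2) = 2
(r2,c4) = 6
(r2,c6) = 1
(r3,c4) = 3
(r4,c1) = 5
(r4,c3) = 3
(r4,c5) = 2
(r5,c2) = 1
(r5,c3) = 4
(r6,c1) = 1
(r6,c6) = 5
(r5,c1) = 6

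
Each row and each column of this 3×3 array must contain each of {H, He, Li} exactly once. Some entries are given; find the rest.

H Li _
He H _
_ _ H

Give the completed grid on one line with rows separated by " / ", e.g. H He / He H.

Cell (r1,c3): row 1 has {H,Li}; column 3 has {H} → He.
Cell (r2,c3): row 2 has {H,He}; column 3 has {H,He} → Li.
Cell (r3,c1): row 3 has {H}; column 1 has {H,He} → Li.
Cell (r3,c2): row 3 has {H,Li}; column 2 has {H,Li} → He.

H Li He / He H Li / Li He H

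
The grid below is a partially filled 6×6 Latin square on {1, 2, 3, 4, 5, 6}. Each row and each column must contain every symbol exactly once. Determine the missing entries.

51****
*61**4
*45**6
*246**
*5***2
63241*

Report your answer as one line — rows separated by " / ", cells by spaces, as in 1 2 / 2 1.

5 1 6 2 4 3 / 2 6 1 5 3 4 / 1 4 5 3 2 6 / 3 2 4 6 5 1 / 4 5 3 1 6 2 / 6 3 2 4 1 5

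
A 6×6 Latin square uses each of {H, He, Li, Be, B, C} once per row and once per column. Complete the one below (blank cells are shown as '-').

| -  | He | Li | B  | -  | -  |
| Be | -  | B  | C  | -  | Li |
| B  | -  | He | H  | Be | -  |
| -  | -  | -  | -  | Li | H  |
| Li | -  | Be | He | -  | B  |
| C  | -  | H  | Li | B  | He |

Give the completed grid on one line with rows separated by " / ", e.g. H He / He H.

H He Li B C Be / Be H B C He Li / B Li He H Be C / He B C Be Li H / Li C Be He H B / C Be H Li B He

(r1,c1) = H
(r1,c5) = C
(r1,c6) = Be
(r2,c2) = H
(r2,c5) = He
(r3,c6) = C
(r4,c1) = He
(r4,c3) = C
(r4,c4) = Be
(r5,c2) = C
(r5,c5) = H
(r6,c2) = Be
(r3,c2) = Li
(r4,c2) = B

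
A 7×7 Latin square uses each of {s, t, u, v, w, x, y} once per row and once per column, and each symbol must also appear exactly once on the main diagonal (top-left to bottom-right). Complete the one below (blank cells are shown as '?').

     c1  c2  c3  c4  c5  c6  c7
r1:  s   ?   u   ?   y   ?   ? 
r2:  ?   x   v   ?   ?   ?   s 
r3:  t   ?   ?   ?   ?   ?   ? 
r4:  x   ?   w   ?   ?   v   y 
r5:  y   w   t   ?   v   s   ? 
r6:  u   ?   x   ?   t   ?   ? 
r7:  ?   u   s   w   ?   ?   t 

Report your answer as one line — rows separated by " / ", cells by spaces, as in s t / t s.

s v u t y x w / w x v y u t s / t s y v w u x / x t w u s v y / y w t x v s u / u y x s t w v / v u s w x y t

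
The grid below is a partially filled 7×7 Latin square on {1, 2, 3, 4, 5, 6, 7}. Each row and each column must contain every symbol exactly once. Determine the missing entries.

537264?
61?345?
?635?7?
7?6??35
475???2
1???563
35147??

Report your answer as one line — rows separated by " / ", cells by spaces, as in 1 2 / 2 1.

(r1,c7): row 1 has {2,3,4,5,6,7}; column 7 has {2,3,5}, so it must be 1.
(r2,c3): row 2 has {1,3,4,5,6}; column 3 has {1,3,5,6,7}, so it must be 2.
(r2,c7): row 2 has {1,2,3,4,5,6}; column 7 has {1,2,3,5}, so it must be 7.
(r3,c1): row 3 has {3,5,6,7}; column 1 has {1,3,4,5,6,7}, so it must be 2.
(r3,c5): row 3 has {2,3,5,6,7}; column 5 has {4,5,6,7}, so it must be 1.
(r3,c7): row 3 has {1,2,3,5,6,7}; column 7 has {1,2,3,5,7}, so it must be 4.
(r4,c4): row 4 has {3,5,6,7}; column 4 has {2,3,4,5}, so it must be 1.
(r4,c5): row 4 has {1,3,5,6,7}; column 5 has {1,4,5,6,7}, so it must be 2.
(r5,c4): row 5 has {2,4,5,7}; column 4 has {1,2,3,4,5}, so it must be 6.
(r5,c5): row 5 has {2,4,5,6,7}; column 5 has {1,2,4,5,6,7}, so it must be 3.
(r5,c6): row 5 has {2,3,4,5,6,7}; column 6 has {3,4,5,6,7}, so it must be 1.
(r6,c3): row 6 has {1,3,5,6}; column 3 has {1,2,3,5,6,7}, so it must be 4.
(r6,c4): row 6 has {1,3,4,5,6}; column 4 has {1,2,3,4,5,6}, so it must be 7.
(r7,c6): row 7 has {1,3,4,5,7}; column 6 has {1,3,4,5,6,7}, so it must be 2.
(r7,c7): row 7 has {1,2,3,4,5,7}; column 7 has {1,2,3,4,5,7}, so it must be 6.
(r4,c2): row 4 has {1,2,3,5,6,7}; column 2 has {1,3,5,6,7}, so it must be 4.
(r6,c2): row 6 has {1,3,4,5,6,7}; column 2 has {1,3,4,5,6,7}, so it must be 2.

5 3 7 2 6 4 1 / 6 1 2 3 4 5 7 / 2 6 3 5 1 7 4 / 7 4 6 1 2 3 5 / 4 7 5 6 3 1 2 / 1 2 4 7 5 6 3 / 3 5 1 4 7 2 6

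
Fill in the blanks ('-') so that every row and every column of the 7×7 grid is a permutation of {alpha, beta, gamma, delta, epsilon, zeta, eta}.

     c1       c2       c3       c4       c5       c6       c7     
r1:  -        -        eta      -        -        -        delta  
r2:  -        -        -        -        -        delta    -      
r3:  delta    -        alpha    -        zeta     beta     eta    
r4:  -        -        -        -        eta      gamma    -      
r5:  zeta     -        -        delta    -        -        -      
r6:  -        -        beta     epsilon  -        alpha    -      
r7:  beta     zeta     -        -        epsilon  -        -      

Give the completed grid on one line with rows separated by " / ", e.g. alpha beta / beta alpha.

epsilon alpha eta beta gamma zeta delta / gamma beta zeta eta alpha delta epsilon / delta epsilon alpha gamma zeta beta eta / alpha delta epsilon zeta eta gamma beta / zeta eta gamma delta beta epsilon alpha / eta gamma beta epsilon delta alpha zeta / beta zeta delta alpha epsilon eta gamma

Cell (r3,c4): row 3 has {alpha,beta,delta,zeta,eta}; column 4 has {delta,epsilon} → gamma.
Cell (r7,c6): row 7 has {beta,epsilon,zeta}; column 6 has {alpha,beta,gamma,delta} → eta.
Cell (r3,c2): row 3 has {alpha,beta,gamma,delta,zeta,eta}; column 2 has {zeta} → epsilon.
Cell (r5,c6): row 5 has {delta,zeta}; column 6 has {alpha,beta,gamma,delta,eta} → epsilon.
Cell (r7,c4): row 7 has {beta,epsilon,zeta,eta}; column 4 has {gamma,delta,epsilon} → alpha.
Cell (r7,c7): row 7 has {alpha,beta,epsilon,zeta,eta}; column 7 has {delta,eta} → gamma.
Cell (r1,c6): row 1 has {delta,eta}; column 6 has {alpha,beta,gamma,delta,epsilon,eta} → zeta.
Cell (r5,c3): row 5 has {delta,epsilon,zeta}; column 3 has {alpha,beta,eta} → gamma.
Cell (r6,c7): row 6 has {alpha,beta,epsilon}; column 7 has {gamma,delta,eta} → zeta.
Cell (r7,c3): row 7 has {alpha,beta,gamma,epsilon,zeta,eta}; column 3 has {alpha,beta,gamma,eta} → delta.
Cell (r1,c4): row 1 has {delta,zeta,eta}; column 4 has {alpha,gamma,delta,epsilon} → beta.
Cell (r4,c4): row 4 has {gamma,eta}; column 4 has {alpha,beta,gamma,delta,epsilon} → zeta.
Cell (r2,c4): row 2 has {delta}; column 4 has {alpha,beta,gamma,delta,epsilon,zeta} → eta.
Cell (r4,c3): row 4 has {gamma,zeta,eta}; column 3 has {alpha,beta,gamma,delta,eta} → epsilon.
Cell (r2,c3): row 2 has {delta,eta}; column 3 has {alpha,beta,gamma,delta,epsilon,eta} → zeta.
Cell (r4,c1): row 4 has {gamma,epsilon,zeta,eta}; column 1 has {beta,delta,zeta} → alpha.
Cell (r4,c7): row 4 has {alpha,gamma,epsilon,zeta,eta}; column 7 has {gamma,delta,zeta,eta} → beta.
Cell (r5,c7): row 5 has {gamma,delta,epsilon,zeta}; column 7 has {beta,gamma,delta,zeta,eta} → alpha.
Cell (r2,c7): row 2 has {delta,zeta,eta}; column 7 has {alpha,beta,gamma,delta,zeta,eta} → epsilon.
Cell (r4,c2): row 4 has {alpha,beta,gamma,epsilon,zeta,eta}; column 2 has {epsilon,zeta} → delta.
Cell (r5,c5): row 5 has {alpha,gamma,delta,epsilon,zeta}; column 5 has {epsilon,zeta,eta} → beta.
Cell (r2,c1): row 2 has {delta,epsilon,zeta,eta}; column 1 has {alpha,beta,delta,zeta} → gamma.
Cell (r2,c5): row 2 has {gamma,delta,epsilon,zeta,eta}; column 5 has {beta,epsilon,zeta,eta} → alpha.
Cell (r5,c2): row 5 has {alpha,beta,gamma,delta,epsilon,zeta}; column 2 has {delta,epsilon,zeta} → eta.
Cell (r6,c1): row 6 has {alpha,beta,epsilon,zeta}; column 1 has {alpha,beta,gamma,delta,zeta} → eta.
Cell (r6,c2): row 6 has {alpha,beta,epsilon,zeta,eta}; column 2 has {delta,epsilon,zeta,eta} → gamma.
Cell (r6,c5): row 6 has {alpha,beta,gamma,epsilon,zeta,eta}; column 5 has {alpha,beta,epsilon,zeta,eta} → delta.
Cell (r1,c1): row 1 has {beta,delta,zeta,eta}; column 1 has {alpha,beta,gamma,delta,zeta,eta} → epsilon.
Cell (r1,c2): row 1 has {beta,delta,epsilon,zeta,eta}; column 2 has {gamma,delta,epsilon,zeta,eta} → alpha.
Cell (r1,c5): row 1 has {alpha,beta,delta,epsilon,zeta,eta}; column 5 has {alpha,beta,delta,epsilon,zeta,eta} → gamma.
Cell (r2,c2): row 2 has {alpha,gamma,delta,epsilon,zeta,eta}; column 2 has {alpha,gamma,delta,epsilon,zeta,eta} → beta.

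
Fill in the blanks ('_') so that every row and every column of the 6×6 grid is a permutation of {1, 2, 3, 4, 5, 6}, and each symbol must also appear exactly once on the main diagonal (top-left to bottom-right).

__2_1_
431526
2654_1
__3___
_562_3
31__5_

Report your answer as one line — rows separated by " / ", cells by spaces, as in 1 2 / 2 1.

At row 1, column 1: row 1 has {1,2}; column 1 has {2,3,4}; the diagonal has {3,5}; that leaves 6.
At row 1, column 2: row 1 has {1,2,6}; column 2 has {1,3,5,6}; that leaves 4.
At row 1, column 4: row 1 has {1,2,4,6}; column 4 has {2,4,5}; that leaves 3.
At row 1, column 6: row 1 has {1,2,3,4,6}; column 6 has {1,3,6}; that leaves 5.
At row 3, column 5: row 3 has {1,2,4,5,6}; column 5 has {1,2,5}; that leaves 3.
At row 4, column 2: row 4 has {3}; column 2 has {1,3,4,5,6}; that leaves 2.
At row 4, column 4: row 4 has {2,3}; column 4 has {2,3,4,5}; the diagonal has {3,5,6}; that leaves 1.
At row 4, column 6: row 4 has {1,2,3}; column 6 has {1,3,5,6}; that leaves 4.
At row 5, column 1: row 5 has {2,3,5,6}; column 1 has {2,3,4,6}; that leaves 1.
At row 5, column 5: row 5 has {1,2,3,5,6}; column 5 has {1,2,3,5}; the diagonal has {1,3,5,6}; that leaves 4.
At row 6, column 3: row 6 has {1,3,5}; column 3 has {1,2,3,5,6}; that leaves 4.
At row 6, column 4: row 6 has {1,3,4,5}; column 4 has {1,2,3,4,5}; that leaves 6.
At row 6, column 6: row 6 has {1,3,4,5,6}; column 6 has {1,3,4,5,6}; the diagonal has {1,3,4,5,6}; that leaves 2.
At row 4, column 1: row 4 has {1,2,3,4}; column 1 has {1,2,3,4,6}; that leaves 5.
At row 4, column 5: row 4 has {1,2,3,4,5}; column 5 has {1,2,3,4,5}; that leaves 6.

6 4 2 3 1 5 / 4 3 1 5 2 6 / 2 6 5 4 3 1 / 5 2 3 1 6 4 / 1 5 6 2 4 3 / 3 1 4 6 5 2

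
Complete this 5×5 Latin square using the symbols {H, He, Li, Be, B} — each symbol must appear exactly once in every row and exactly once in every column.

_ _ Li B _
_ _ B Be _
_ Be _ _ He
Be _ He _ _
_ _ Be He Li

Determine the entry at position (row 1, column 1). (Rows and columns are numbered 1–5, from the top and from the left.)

He

(r2,c5): row 2 has {Be,B}; column 5 has {He,Li}, so it must be H.
(r3,c3): row 3 has {He,Be}; column 3 has {He,Li,Be,B}, so it must be H.
(r3,c4): row 3 has {H,He,Be}; column 4 has {He,Be,B}, so it must be Li.
(r4,c4): row 4 has {He,Be}; column 4 has {He,Li,Be,B}, so it must be H.
(r4,c5): row 4 has {H,He,Be}; column 5 has {H,He,Li}, so it must be B.
(r1,c5): row 1 has {Li,B}; column 5 has {H,He,Li,B}, so it must be Be.
(r3,c1): row 3 has {H,He,Li,Be}; column 1 has {Be}, so it must be B.
(r4,c2): row 4 has {H,He,Be,B}; column 2 has {Be}, so it must be Li.
(r5,c1): row 5 has {He,Li,Be}; column 1 has {Be,B}, so it must be H.
(r5,c2): row 5 has {H,He,Li,Be}; column 2 has {Li,Be}, so it must be B.
(r1,c1): row 1 has {Li,Be,B}; column 1 has {H,Be,B}, so it must be He.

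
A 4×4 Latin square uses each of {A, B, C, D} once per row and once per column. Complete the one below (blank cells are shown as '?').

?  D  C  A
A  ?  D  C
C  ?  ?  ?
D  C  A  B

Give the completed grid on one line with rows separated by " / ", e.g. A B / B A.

B D C A / A B D C / C A B D / D C A B

row 1 has {A,C,D}; column 1 has {A,C,D} — only B is left for (r1,c1).
row 2 has {A,C,D}; column 2 has {C,D} — only B is left for (r2,c2).
row 3 has {C}; column 2 has {B,C,D} — only A is left for (r3,c2).
row 3 has {A,C}; column 3 has {A,C,D} — only B is left for (r3,c3).
row 3 has {A,B,C}; column 4 has {A,B,C} — only D is left for (r3,c4).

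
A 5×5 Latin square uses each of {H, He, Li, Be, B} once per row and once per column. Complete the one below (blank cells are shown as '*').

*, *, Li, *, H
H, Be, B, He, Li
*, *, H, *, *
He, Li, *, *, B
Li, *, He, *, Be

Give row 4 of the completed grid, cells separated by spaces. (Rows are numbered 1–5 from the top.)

(r3,c5) = He
(r4,c3) = Be
(r4,c4) = H

He Li Be H B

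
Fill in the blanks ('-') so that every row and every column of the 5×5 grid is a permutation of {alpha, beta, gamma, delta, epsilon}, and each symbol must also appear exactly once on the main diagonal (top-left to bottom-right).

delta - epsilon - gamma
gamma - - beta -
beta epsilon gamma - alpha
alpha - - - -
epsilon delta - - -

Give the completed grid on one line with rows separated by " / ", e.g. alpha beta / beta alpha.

(r1,c4) = alpha
(r2,c2) = alpha
(r2,c3) = delta
(r2,c5) = epsilon
(r3,c4) = delta
(r4,c3) = beta
(r4,c4) = epsilon
(r4,c5) = delta
(r5,c3) = alpha
(r5,c4) = gamma
(r5,c5) = beta
(r1,c2) = beta
(r4,c2) = gamma

delta beta epsilon alpha gamma / gamma alpha delta beta epsilon / beta epsilon gamma delta alpha / alpha gamma beta epsilon delta / epsilon delta alpha gamma beta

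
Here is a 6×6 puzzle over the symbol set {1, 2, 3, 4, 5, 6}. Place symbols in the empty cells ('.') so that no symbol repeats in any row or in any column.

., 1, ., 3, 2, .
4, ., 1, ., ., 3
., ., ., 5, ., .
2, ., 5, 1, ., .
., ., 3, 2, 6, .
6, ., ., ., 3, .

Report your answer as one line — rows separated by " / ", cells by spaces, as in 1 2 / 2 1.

(r1,c1) = 5
(r2,c4) = 6
(r2,c5) = 5
(r4,c5) = 4
(r4,c6) = 6
(r5,c1) = 1
(r6,c4) = 4
(r1,c6) = 4
(r2,c2) = 2
(r3,c1) = 3
(r3,c5) = 1
(r3,c6) = 2
(r4,c2) = 3
(r5,c6) = 5
(r6,c2) = 5
(r6,c3) = 2
(r6,c6) = 1
(r1,c3) = 6
(r3,c3) = 4
(r5,c2) = 4
(r3,c2) = 6

5 1 6 3 2 4 / 4 2 1 6 5 3 / 3 6 4 5 1 2 / 2 3 5 1 4 6 / 1 4 3 2 6 5 / 6 5 2 4 3 1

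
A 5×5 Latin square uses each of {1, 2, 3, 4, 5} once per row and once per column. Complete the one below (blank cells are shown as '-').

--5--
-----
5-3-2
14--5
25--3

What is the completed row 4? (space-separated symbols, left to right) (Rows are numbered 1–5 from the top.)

1 4 2 3 5

(r3,c2) = 1
(r3,c4) = 4
(r4,c3) = 2
(r4,c4) = 3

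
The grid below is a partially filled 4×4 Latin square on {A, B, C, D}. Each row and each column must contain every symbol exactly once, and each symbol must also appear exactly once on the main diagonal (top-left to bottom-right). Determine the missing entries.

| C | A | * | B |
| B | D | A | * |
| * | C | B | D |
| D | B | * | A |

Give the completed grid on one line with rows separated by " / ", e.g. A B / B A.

C A D B / B D A C / A C B D / D B C A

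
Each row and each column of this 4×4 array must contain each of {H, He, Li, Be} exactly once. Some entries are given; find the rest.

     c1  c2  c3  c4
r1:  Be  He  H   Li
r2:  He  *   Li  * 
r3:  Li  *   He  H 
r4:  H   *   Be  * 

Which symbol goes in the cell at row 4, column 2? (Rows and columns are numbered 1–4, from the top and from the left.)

Li

row 2 has {He,Li}; column 4 has {H,Li} — only Be is left for (r2,c4).
row 3 has {H,He,Li}; column 2 has {He} — only Be is left for (r3,c2).
row 4 has {H,Be}; column 2 has {He,Be} — only Li is left for (r4,c2).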